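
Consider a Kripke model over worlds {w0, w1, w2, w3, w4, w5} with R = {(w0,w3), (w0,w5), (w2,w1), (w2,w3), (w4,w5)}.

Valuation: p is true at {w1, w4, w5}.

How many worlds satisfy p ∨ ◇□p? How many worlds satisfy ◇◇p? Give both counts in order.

5 and 0

For p ∨ ◇□p:
w0: p is F, ◇□p is T. ✓
w1: p is T, ◇□p is F. ✓
w2: p is F, ◇□p is T. ✓
w3: p is F, ◇□p is F. ✗
w4: p is T, ◇□p is T. ✓
w5: p is T, ◇□p is F. ✓
— 5 worlds.
For ◇◇p:
w0: successors {w3, w5}; ◇p there: w3:F, w5:F. ✗
w1: no successors, so ◇◇p fails. ✗
w2: successors {w1, w3}; ◇p there: w1:F, w3:F. ✗
w3: no successors, so ◇◇p fails. ✗
w4: successors {w5}; ◇p there: w5:F. ✗
w5: no successors, so ◇◇p fails. ✗
— 0 worlds.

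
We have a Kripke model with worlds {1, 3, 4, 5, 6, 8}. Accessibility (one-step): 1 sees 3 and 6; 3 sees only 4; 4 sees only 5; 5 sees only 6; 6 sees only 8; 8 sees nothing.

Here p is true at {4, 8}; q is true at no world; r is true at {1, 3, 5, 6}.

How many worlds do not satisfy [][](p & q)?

4

1: successors {3, 6}; [](p & q) there: 3:F, 6:F. ✗
3: successors {4}; [](p & q) there: 4:F. ✗
4: successors {5}; [](p & q) there: 5:F. ✗
5: successors {6}; [](p & q) there: 6:F. ✗
6: successors {8}; [](p & q) there: 8:T. ✓
8: no successors, so [][](p & q) holds vacuously. ✓
Satisfying worlds: {6, 8}.
So [][](p & q) fails at the other 4 worlds.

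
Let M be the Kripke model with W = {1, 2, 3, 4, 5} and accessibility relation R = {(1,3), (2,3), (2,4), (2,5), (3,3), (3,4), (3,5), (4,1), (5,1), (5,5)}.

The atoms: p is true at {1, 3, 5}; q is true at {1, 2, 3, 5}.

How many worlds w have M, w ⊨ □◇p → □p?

1: □◇p is T, □p is T. ✓
2: □◇p is T, □p is F. ✗
3: □◇p is T, □p is F. ✗
4: □◇p is T, □p is T. ✓
5: □◇p is T, □p is T. ✓
Satisfying worlds: {1, 4, 5}.

3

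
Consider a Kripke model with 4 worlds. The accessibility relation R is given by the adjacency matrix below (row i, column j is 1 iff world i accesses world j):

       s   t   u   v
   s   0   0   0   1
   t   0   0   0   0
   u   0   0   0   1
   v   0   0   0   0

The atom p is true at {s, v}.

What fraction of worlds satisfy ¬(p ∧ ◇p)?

3/4

s: p ∧ ◇p is T. ✗
t: p ∧ ◇p is F. ✓
u: p ∧ ◇p is F. ✓
v: p ∧ ◇p is F. ✓
That's 3 of 4 worlds, so 3/4.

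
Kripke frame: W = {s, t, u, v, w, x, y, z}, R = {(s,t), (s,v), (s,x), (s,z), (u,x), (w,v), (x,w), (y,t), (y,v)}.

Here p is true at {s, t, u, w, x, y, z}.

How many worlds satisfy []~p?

4

s: successors {t, v, x, z}; ~p there: t:F, v:T, x:F, z:F. ✗
t: no successors, so []~p holds vacuously. ✓
u: successors {x}; ~p there: x:F. ✗
v: no successors, so []~p holds vacuously. ✓
w: successors {v}; ~p there: v:T. ✓
x: successors {w}; ~p there: w:F. ✗
y: successors {t, v}; ~p there: t:F, v:T. ✗
z: no successors, so []~p holds vacuously. ✓
Satisfying worlds: {t, v, w, z}.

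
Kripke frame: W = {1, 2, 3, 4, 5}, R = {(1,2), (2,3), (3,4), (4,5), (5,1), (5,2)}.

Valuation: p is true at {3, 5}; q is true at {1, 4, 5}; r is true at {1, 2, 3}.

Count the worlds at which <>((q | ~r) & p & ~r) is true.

1

1: successors {2}; (q | ~r) & p & ~r there: 2:F. ✗
2: successors {3}; (q | ~r) & p & ~r there: 3:F. ✗
3: successors {4}; (q | ~r) & p & ~r there: 4:F. ✗
4: successors {5}; (q | ~r) & p & ~r there: 5:T. ✓
5: successors {1, 2}; (q | ~r) & p & ~r there: 1:F, 2:F. ✗
Satisfying worlds: {4}.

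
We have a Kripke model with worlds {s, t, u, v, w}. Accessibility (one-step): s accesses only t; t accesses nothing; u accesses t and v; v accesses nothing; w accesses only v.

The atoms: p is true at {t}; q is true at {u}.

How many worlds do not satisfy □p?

2

s: successors {t}; p there: t:T. ✓
t: no successors, so □p holds vacuously. ✓
u: successors {t, v}; p there: t:T, v:F. ✗
v: no successors, so □p holds vacuously. ✓
w: successors {v}; p there: v:F. ✗
Satisfying worlds: {s, t, v}.
So □p fails at the other 2 worlds.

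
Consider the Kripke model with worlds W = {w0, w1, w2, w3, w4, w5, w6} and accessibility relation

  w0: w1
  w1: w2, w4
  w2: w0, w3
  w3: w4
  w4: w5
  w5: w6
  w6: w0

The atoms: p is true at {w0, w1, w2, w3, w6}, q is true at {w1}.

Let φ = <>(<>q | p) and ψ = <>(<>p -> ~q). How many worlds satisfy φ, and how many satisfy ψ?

For <>(<>q | p):
w0: successors {w1}; <>q | p there: w1:T. ✓
w1: successors {w2, w4}; <>q | p there: w2:T, w4:F. ✓
w2: successors {w0, w3}; <>q | p there: w0:T, w3:T. ✓
w3: successors {w4}; <>q | p there: w4:F. ✗
w4: successors {w5}; <>q | p there: w5:F. ✗
w5: successors {w6}; <>q | p there: w6:T. ✓
w6: successors {w0}; <>q | p there: w0:T. ✓
— 5 worlds.
For <>(<>p -> ~q):
w0: successors {w1}; <>p -> ~q there: w1:F. ✗
w1: successors {w2, w4}; <>p -> ~q there: w2:T, w4:T. ✓
w2: successors {w0, w3}; <>p -> ~q there: w0:T, w3:T. ✓
w3: successors {w4}; <>p -> ~q there: w4:T. ✓
w4: successors {w5}; <>p -> ~q there: w5:T. ✓
w5: successors {w6}; <>p -> ~q there: w6:T. ✓
w6: successors {w0}; <>p -> ~q there: w0:T. ✓
— 6 worlds.

5 and 6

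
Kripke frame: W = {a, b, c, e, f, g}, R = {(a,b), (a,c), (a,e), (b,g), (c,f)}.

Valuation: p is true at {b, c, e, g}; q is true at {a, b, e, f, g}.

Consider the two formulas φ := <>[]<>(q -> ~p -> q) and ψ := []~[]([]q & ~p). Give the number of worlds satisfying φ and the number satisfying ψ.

3 and 3

For <>[]<>(q -> ~p -> q):
a: successors {b, c, e}; []<>(q -> ~p -> q) there: b:F, c:F, e:T. ✓
b: successors {g}; []<>(q -> ~p -> q) there: g:T. ✓
c: successors {f}; []<>(q -> ~p -> q) there: f:T. ✓
e: no successors, so <>[]<>(q -> ~p -> q) fails. ✗
f: no successors, so <>[]<>(q -> ~p -> q) fails. ✗
g: no successors, so <>[]<>(q -> ~p -> q) fails. ✗
— 3 worlds.
For []~[]([]q & ~p):
a: successors {b, c, e}; ~[]([]q & ~p) there: b:T, c:F, e:F. ✗
b: successors {g}; ~[]([]q & ~p) there: g:F. ✗
c: successors {f}; ~[]([]q & ~p) there: f:F. ✗
e: no successors, so []~[]([]q & ~p) holds vacuously. ✓
f: no successors, so []~[]([]q & ~p) holds vacuously. ✓
g: no successors, so []~[]([]q & ~p) holds vacuously. ✓
— 3 worlds.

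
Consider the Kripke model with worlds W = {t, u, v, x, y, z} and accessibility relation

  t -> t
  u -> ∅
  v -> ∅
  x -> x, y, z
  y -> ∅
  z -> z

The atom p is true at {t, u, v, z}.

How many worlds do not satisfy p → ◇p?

t: p is T, ◇p is T. ✓
u: p is T, ◇p is F. ✗
v: p is T, ◇p is F. ✗
x: p is F, ◇p is T. ✓
y: p is F, ◇p is F. ✓
z: p is T, ◇p is T. ✓
Satisfying worlds: {t, x, y, z}.
So p → ◇p fails at the other 2 worlds.

2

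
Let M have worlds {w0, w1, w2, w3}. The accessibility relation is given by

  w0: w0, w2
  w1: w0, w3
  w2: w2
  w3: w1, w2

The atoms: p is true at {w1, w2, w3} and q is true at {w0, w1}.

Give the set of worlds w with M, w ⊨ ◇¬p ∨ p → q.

{w0, w1}

w0: ◇¬p ∨ p is T, q is T. ✓
w1: ◇¬p ∨ p is T, q is T. ✓
w2: ◇¬p ∨ p is T, q is F. ✗
w3: ◇¬p ∨ p is T, q is F. ✗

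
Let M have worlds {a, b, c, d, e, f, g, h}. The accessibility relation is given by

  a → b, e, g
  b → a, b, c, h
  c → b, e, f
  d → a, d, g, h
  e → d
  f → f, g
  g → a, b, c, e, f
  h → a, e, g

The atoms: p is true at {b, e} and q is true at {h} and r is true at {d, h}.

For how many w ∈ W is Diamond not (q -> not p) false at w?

a: successors {b, e, g}; not (q -> not p) there: b:F, e:F, g:F. ✗
b: successors {a, b, c, h}; not (q -> not p) there: a:F, b:F, c:F, h:F. ✗
c: successors {b, e, f}; not (q -> not p) there: b:F, e:F, f:F. ✗
d: successors {a, d, g, h}; not (q -> not p) there: a:F, d:F, g:F, h:F. ✗
e: successors {d}; not (q -> not p) there: d:F. ✗
f: successors {f, g}; not (q -> not p) there: f:F, g:F. ✗
g: successors {a, b, c, e, f}; not (q -> not p) there: a:F, b:F, c:F, e:F, f:F. ✗
h: successors {a, e, g}; not (q -> not p) there: a:F, e:F, g:F. ✗
Satisfying worlds: ∅.
So Diamond not (q -> not p) fails at the other 8 worlds.

8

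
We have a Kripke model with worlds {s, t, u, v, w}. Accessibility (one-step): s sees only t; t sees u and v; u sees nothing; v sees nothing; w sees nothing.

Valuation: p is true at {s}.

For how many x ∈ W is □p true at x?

s: successors {t}; p there: t:F. ✗
t: successors {u, v}; p there: u:F, v:F. ✗
u: no successors, so □p holds vacuously. ✓
v: no successors, so □p holds vacuously. ✓
w: no successors, so □p holds vacuously. ✓
Satisfying worlds: {u, v, w}.

3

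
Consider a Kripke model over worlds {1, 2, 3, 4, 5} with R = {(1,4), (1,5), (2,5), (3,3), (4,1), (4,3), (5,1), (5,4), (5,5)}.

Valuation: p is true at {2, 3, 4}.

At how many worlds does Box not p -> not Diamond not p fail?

1: Box not p is F, not Diamond not p is F. ✓
2: Box not p is T, not Diamond not p is F. ✗
3: Box not p is F, not Diamond not p is T. ✓
4: Box not p is F, not Diamond not p is F. ✓
5: Box not p is F, not Diamond not p is F. ✓
Satisfying worlds: {1, 3, 4, 5}.
So Box not p -> not Diamond not p fails at the other 1 world.

1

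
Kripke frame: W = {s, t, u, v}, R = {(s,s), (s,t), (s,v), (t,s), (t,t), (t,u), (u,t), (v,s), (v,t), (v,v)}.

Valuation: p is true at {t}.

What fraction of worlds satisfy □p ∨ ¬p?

s: □p is F, ¬p is T. ✓
t: □p is F, ¬p is F. ✗
u: □p is T, ¬p is T. ✓
v: □p is F, ¬p is T. ✓
That's 3 of 4 worlds, so 3/4.

3/4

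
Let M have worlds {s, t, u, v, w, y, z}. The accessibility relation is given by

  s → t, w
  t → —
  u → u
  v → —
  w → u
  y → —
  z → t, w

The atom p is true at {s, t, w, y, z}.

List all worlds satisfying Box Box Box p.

s: successors {t, w}; Box Box p there: t:T, w:F. ✗
t: no successors, so Box Box Box p holds vacuously. ✓
u: successors {u}; Box Box p there: u:F. ✗
v: no successors, so Box Box Box p holds vacuously. ✓
w: successors {u}; Box Box p there: u:F. ✗
y: no successors, so Box Box Box p holds vacuously. ✓
z: successors {t, w}; Box Box p there: t:T, w:F. ✗

{t, v, y}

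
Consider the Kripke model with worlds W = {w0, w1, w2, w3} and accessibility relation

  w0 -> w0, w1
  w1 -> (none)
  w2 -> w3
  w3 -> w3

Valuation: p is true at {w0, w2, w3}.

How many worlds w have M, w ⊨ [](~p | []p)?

3

w0: successors {w0, w1}; ~p | []p there: w0:F, w1:T. ✗
w1: no successors, so [](~p | []p) holds vacuously. ✓
w2: successors {w3}; ~p | []p there: w3:T. ✓
w3: successors {w3}; ~p | []p there: w3:T. ✓
Satisfying worlds: {w1, w2, w3}.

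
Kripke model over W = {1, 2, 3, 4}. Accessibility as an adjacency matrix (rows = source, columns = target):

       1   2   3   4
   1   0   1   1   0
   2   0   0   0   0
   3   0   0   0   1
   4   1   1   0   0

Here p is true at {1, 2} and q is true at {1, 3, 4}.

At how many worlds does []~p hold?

1: successors {2, 3}; ~p there: 2:F, 3:T. ✗
2: no successors, so []~p holds vacuously. ✓
3: successors {4}; ~p there: 4:T. ✓
4: successors {1, 2}; ~p there: 1:F, 2:F. ✗
Satisfying worlds: {2, 3}.

2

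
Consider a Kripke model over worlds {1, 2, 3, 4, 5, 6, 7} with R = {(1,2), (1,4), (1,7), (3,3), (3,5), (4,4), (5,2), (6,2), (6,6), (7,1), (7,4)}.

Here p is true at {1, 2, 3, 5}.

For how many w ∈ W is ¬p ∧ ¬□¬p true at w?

1: ¬p is F, ¬□¬p is T. ✗
2: ¬p is F, ¬□¬p is F. ✗
3: ¬p is F, ¬□¬p is T. ✗
4: ¬p is T, ¬□¬p is F. ✗
5: ¬p is F, ¬□¬p is T. ✗
6: ¬p is T, ¬□¬p is T. ✓
7: ¬p is T, ¬□¬p is T. ✓
Satisfying worlds: {6, 7}.

2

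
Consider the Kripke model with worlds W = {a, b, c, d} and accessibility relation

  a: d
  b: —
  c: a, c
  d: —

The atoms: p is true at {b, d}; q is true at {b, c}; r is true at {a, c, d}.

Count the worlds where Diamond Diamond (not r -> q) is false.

3

a: successors {d}; Diamond (not r -> q) there: d:F. ✗
b: no successors, so Diamond Diamond (not r -> q) fails. ✗
c: successors {a, c}; Diamond (not r -> q) there: a:T, c:T. ✓
d: no successors, so Diamond Diamond (not r -> q) fails. ✗
Satisfying worlds: {c}.
So Diamond Diamond (not r -> q) fails at the other 3 worlds.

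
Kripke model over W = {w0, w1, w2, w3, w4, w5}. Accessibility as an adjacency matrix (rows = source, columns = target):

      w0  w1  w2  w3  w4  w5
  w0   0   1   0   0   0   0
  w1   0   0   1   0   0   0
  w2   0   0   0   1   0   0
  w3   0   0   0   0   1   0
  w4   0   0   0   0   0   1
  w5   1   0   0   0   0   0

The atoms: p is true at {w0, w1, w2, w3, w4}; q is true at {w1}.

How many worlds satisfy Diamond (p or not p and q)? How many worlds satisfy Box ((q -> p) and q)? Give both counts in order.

5 and 1

For Diamond (p or not p and q):
w0: successors {w1}; p or not p and q there: w1:T. ✓
w1: successors {w2}; p or not p and q there: w2:T. ✓
w2: successors {w3}; p or not p and q there: w3:T. ✓
w3: successors {w4}; p or not p and q there: w4:T. ✓
w4: successors {w5}; p or not p and q there: w5:F. ✗
w5: successors {w0}; p or not p and q there: w0:T. ✓
— 5 worlds.
For Box ((q -> p) and q):
w0: successors {w1}; (q -> p) and q there: w1:T. ✓
w1: successors {w2}; (q -> p) and q there: w2:F. ✗
w2: successors {w3}; (q -> p) and q there: w3:F. ✗
w3: successors {w4}; (q -> p) and q there: w4:F. ✗
w4: successors {w5}; (q -> p) and q there: w5:F. ✗
w5: successors {w0}; (q -> p) and q there: w0:F. ✗
— 1 world.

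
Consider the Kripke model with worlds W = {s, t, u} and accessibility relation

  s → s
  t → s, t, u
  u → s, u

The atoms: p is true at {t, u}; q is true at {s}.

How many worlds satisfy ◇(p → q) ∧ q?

1

s: ◇(p → q) is T, q is T. ✓
t: ◇(p → q) is T, q is F. ✗
u: ◇(p → q) is T, q is F. ✗
Satisfying worlds: {s}.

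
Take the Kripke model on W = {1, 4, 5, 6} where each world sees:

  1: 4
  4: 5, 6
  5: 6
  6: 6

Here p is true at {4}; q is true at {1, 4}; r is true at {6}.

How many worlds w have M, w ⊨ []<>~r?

1

1: successors {4}; <>~r there: 4:T. ✓
4: successors {5, 6}; <>~r there: 5:F, 6:F. ✗
5: successors {6}; <>~r there: 6:F. ✗
6: successors {6}; <>~r there: 6:F. ✗
Satisfying worlds: {1}.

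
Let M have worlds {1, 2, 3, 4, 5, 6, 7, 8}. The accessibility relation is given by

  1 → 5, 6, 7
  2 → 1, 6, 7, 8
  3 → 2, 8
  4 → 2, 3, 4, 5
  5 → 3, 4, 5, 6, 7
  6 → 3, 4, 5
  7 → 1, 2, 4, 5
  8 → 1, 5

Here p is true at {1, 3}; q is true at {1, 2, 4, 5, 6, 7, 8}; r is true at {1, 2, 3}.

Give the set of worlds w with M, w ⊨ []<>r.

1: successors {5, 6, 7}; <>r there: 5:T, 6:T, 7:T. ✓
2: successors {1, 6, 7, 8}; <>r there: 1:F, 6:T, 7:T, 8:T. ✗
3: successors {2, 8}; <>r there: 2:T, 8:T. ✓
4: successors {2, 3, 4, 5}; <>r there: 2:T, 3:T, 4:T, 5:T. ✓
5: successors {3, 4, 5, 6, 7}; <>r there: 3:T, 4:T, 5:T, 6:T, 7:T. ✓
6: successors {3, 4, 5}; <>r there: 3:T, 4:T, 5:T. ✓
7: successors {1, 2, 4, 5}; <>r there: 1:F, 2:T, 4:T, 5:T. ✗
8: successors {1, 5}; <>r there: 1:F, 5:T. ✗

{1, 3, 4, 5, 6}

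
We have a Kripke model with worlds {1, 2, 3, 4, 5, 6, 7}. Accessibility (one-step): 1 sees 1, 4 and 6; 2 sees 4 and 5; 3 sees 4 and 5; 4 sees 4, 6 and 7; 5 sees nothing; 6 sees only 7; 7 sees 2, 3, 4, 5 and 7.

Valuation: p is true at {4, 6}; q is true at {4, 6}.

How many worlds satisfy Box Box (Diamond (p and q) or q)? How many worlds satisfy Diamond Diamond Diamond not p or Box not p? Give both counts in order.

For Box Box (Diamond (p and q) or q):
1: successors {1, 4, 6}; Box (Diamond (p and q) or q) there: 1:T, 4:T, 6:T. ✓
2: successors {4, 5}; Box (Diamond (p and q) or q) there: 4:T, 5:T. ✓
3: successors {4, 5}; Box (Diamond (p and q) or q) there: 4:T, 5:T. ✓
4: successors {4, 6, 7}; Box (Diamond (p and q) or q) there: 4:T, 6:T, 7:F. ✗
5: no successors, so Box Box (Diamond (p and q) or q) holds vacuously. ✓
6: successors {7}; Box (Diamond (p and q) or q) there: 7:F. ✗
7: successors {2, 3, 4, 5, 7}; Box (Diamond (p and q) or q) there: 2:F, 3:F, 4:T, 5:T, 7:F. ✗
— 4 worlds.
For Diamond Diamond Diamond not p or Box not p:
1: Diamond Diamond Diamond not p is T, Box not p is F. ✓
2: Diamond Diamond Diamond not p is T, Box not p is F. ✓
3: Diamond Diamond Diamond not p is T, Box not p is F. ✓
4: Diamond Diamond Diamond not p is T, Box not p is F. ✓
5: Diamond Diamond Diamond not p is F, Box not p is T. ✓
6: Diamond Diamond Diamond not p is T, Box not p is T. ✓
7: Diamond Diamond Diamond not p is T, Box not p is F. ✓
— 7 worlds.

4 and 7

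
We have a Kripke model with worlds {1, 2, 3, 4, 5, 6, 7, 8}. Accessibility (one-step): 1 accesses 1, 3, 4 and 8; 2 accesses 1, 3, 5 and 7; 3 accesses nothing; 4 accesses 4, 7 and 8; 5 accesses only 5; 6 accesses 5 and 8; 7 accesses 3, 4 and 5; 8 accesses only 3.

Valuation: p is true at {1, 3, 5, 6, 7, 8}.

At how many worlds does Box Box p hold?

1: successors {1, 3, 4, 8}; Box p there: 1:F, 3:T, 4:F, 8:T. ✗
2: successors {1, 3, 5, 7}; Box p there: 1:F, 3:T, 5:T, 7:F. ✗
3: no successors, so Box Box p holds vacuously. ✓
4: successors {4, 7, 8}; Box p there: 4:F, 7:F, 8:T. ✗
5: successors {5}; Box p there: 5:T. ✓
6: successors {5, 8}; Box p there: 5:T, 8:T. ✓
7: successors {3, 4, 5}; Box p there: 3:T, 4:F, 5:T. ✗
8: successors {3}; Box p there: 3:T. ✓
Satisfying worlds: {3, 5, 6, 8}.

4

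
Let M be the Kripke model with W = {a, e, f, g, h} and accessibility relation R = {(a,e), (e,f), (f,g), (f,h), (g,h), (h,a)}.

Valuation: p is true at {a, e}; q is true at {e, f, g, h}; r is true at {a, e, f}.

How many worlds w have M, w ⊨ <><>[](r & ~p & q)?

1

a: successors {e}; <>[](r & ~p & q) there: e:F. ✗
e: successors {f}; <>[](r & ~p & q) there: f:F. ✗
f: successors {g, h}; <>[](r & ~p & q) there: g:F, h:F. ✗
g: successors {h}; <>[](r & ~p & q) there: h:F. ✗
h: successors {a}; <>[](r & ~p & q) there: a:T. ✓
Satisfying worlds: {h}.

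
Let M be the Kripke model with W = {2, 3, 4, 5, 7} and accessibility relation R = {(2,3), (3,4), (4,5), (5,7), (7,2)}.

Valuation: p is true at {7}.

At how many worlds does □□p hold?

1

2: successors {3}; □p there: 3:F. ✗
3: successors {4}; □p there: 4:F. ✗
4: successors {5}; □p there: 5:T. ✓
5: successors {7}; □p there: 7:F. ✗
7: successors {2}; □p there: 2:F. ✗
Satisfying worlds: {4}.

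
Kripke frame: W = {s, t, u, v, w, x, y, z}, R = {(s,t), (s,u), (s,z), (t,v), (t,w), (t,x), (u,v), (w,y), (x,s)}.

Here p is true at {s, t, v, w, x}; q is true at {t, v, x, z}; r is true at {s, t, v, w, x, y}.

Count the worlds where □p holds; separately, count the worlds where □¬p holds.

6 and 4

For □p:
s: successors {t, u, z}; p there: t:T, u:F, z:F. ✗
t: successors {v, w, x}; p there: v:T, w:T, x:T. ✓
u: successors {v}; p there: v:T. ✓
v: no successors, so □p holds vacuously. ✓
w: successors {y}; p there: y:F. ✗
x: successors {s}; p there: s:T. ✓
y: no successors, so □p holds vacuously. ✓
z: no successors, so □p holds vacuously. ✓
— 6 worlds.
For □¬p:
s: successors {t, u, z}; ¬p there: t:F, u:T, z:T. ✗
t: successors {v, w, x}; ¬p there: v:F, w:F, x:F. ✗
u: successors {v}; ¬p there: v:F. ✗
v: no successors, so □¬p holds vacuously. ✓
w: successors {y}; ¬p there: y:T. ✓
x: successors {s}; ¬p there: s:F. ✗
y: no successors, so □¬p holds vacuously. ✓
z: no successors, so □¬p holds vacuously. ✓
— 4 worlds.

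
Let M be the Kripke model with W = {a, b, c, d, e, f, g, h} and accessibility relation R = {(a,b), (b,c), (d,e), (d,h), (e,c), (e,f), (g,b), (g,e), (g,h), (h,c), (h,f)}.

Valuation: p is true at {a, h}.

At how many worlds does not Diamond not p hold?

a: Diamond not p is T. ✗
b: Diamond not p is T. ✗
c: Diamond not p is F. ✓
d: Diamond not p is T. ✗
e: Diamond not p is T. ✗
f: Diamond not p is F. ✓
g: Diamond not p is T. ✗
h: Diamond not p is T. ✗
Satisfying worlds: {c, f}.

2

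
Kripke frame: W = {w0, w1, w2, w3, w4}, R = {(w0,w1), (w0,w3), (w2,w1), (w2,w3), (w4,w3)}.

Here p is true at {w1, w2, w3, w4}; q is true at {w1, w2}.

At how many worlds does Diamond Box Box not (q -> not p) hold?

3

w0: successors {w1, w3}; Box Box not (q -> not p) there: w1:T, w3:T. ✓
w1: no successors, so Diamond Box Box not (q -> not p) fails. ✗
w2: successors {w1, w3}; Box Box not (q -> not p) there: w1:T, w3:T. ✓
w3: no successors, so Diamond Box Box not (q -> not p) fails. ✗
w4: successors {w3}; Box Box not (q -> not p) there: w3:T. ✓
Satisfying worlds: {w0, w2, w4}.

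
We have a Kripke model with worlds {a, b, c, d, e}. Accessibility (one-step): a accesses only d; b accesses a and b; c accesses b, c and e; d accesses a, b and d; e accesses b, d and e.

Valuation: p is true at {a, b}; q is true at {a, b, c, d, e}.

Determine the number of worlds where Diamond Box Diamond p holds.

a: successors {d}; Box Diamond p there: d:F. ✗
b: successors {a, b}; Box Diamond p there: a:T, b:F. ✓
c: successors {b, c, e}; Box Diamond p there: b:F, c:T, e:T. ✓
d: successors {a, b, d}; Box Diamond p there: a:T, b:F, d:F. ✓
e: successors {b, d, e}; Box Diamond p there: b:F, d:F, e:T. ✓
Satisfying worlds: {b, c, d, e}.

4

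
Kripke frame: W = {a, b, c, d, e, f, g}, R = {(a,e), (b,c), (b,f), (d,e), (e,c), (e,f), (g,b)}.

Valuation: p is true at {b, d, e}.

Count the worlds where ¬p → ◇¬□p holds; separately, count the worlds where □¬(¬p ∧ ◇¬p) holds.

For ¬p → ◇¬□p:
a: ¬p is T, ◇¬□p is T. ✓
b: ¬p is F, ◇¬□p is F. ✓
c: ¬p is T, ◇¬□p is F. ✗
d: ¬p is F, ◇¬□p is T. ✓
e: ¬p is F, ◇¬□p is F. ✓
f: ¬p is T, ◇¬□p is F. ✗
g: ¬p is T, ◇¬□p is T. ✓
— 5 worlds.
For □¬(¬p ∧ ◇¬p):
a: successors {e}; ¬(¬p ∧ ◇¬p) there: e:T. ✓
b: successors {c, f}; ¬(¬p ∧ ◇¬p) there: c:T, f:T. ✓
c: no successors, so □¬(¬p ∧ ◇¬p) holds vacuously. ✓
d: successors {e}; ¬(¬p ∧ ◇¬p) there: e:T. ✓
e: successors {c, f}; ¬(¬p ∧ ◇¬p) there: c:T, f:T. ✓
f: no successors, so □¬(¬p ∧ ◇¬p) holds vacuously. ✓
g: successors {b}; ¬(¬p ∧ ◇¬p) there: b:T. ✓
— 7 worlds.

5 and 7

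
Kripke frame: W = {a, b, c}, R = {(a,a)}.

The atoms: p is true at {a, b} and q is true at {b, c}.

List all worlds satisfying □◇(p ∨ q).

a: successors {a}; ◇(p ∨ q) there: a:T. ✓
b: no successors, so □◇(p ∨ q) holds vacuously. ✓
c: no successors, so □◇(p ∨ q) holds vacuously. ✓

{a, b, c}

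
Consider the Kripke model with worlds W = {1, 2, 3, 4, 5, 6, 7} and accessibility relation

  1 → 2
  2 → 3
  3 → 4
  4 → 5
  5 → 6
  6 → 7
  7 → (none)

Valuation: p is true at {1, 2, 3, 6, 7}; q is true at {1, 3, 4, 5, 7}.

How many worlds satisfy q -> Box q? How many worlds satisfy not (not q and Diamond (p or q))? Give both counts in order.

5 and 5

For q -> Box q:
1: q is T, Box q is F. ✗
2: q is F, Box q is T. ✓
3: q is T, Box q is T. ✓
4: q is T, Box q is T. ✓
5: q is T, Box q is F. ✗
6: q is F, Box q is T. ✓
7: q is T, Box q is T. ✓
— 5 worlds.
For not (not q and Diamond (p or q)):
1: not q and Diamond (p or q) is F. ✓
2: not q and Diamond (p or q) is T. ✗
3: not q and Diamond (p or q) is F. ✓
4: not q and Diamond (p or q) is F. ✓
5: not q and Diamond (p or q) is F. ✓
6: not q and Diamond (p or q) is T. ✗
7: not q and Diamond (p or q) is F. ✓
— 5 worlds.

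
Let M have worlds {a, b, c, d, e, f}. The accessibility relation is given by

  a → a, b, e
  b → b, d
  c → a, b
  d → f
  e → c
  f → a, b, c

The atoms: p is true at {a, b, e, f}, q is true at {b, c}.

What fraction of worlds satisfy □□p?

a: successors {a, b, e}; □p there: a:T, b:F, e:F. ✗
b: successors {b, d}; □p there: b:F, d:T. ✗
c: successors {a, b}; □p there: a:T, b:F. ✗
d: successors {f}; □p there: f:F. ✗
e: successors {c}; □p there: c:T. ✓
f: successors {a, b, c}; □p there: a:T, b:F, c:T. ✗
That's 1 of 6 worlds, so 1/6.

1/6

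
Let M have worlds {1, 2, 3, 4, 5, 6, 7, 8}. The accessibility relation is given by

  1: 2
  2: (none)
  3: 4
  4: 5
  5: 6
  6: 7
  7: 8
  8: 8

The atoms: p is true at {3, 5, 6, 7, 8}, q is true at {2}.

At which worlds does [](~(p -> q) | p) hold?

{2, 4, 5, 6, 7, 8}

1: successors {2}; ~(p -> q) | p there: 2:F. ✗
2: no successors, so [](~(p -> q) | p) holds vacuously. ✓
3: successors {4}; ~(p -> q) | p there: 4:F. ✗
4: successors {5}; ~(p -> q) | p there: 5:T. ✓
5: successors {6}; ~(p -> q) | p there: 6:T. ✓
6: successors {7}; ~(p -> q) | p there: 7:T. ✓
7: successors {8}; ~(p -> q) | p there: 8:T. ✓
8: successors {8}; ~(p -> q) | p there: 8:T. ✓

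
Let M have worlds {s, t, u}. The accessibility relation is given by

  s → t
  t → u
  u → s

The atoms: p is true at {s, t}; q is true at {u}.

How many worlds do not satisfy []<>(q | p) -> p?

s: []<>(q | p) is T, p is T. ✓
t: []<>(q | p) is T, p is T. ✓
u: []<>(q | p) is T, p is F. ✗
Satisfying worlds: {s, t}.
So []<>(q | p) -> p fails at the other 1 world.

1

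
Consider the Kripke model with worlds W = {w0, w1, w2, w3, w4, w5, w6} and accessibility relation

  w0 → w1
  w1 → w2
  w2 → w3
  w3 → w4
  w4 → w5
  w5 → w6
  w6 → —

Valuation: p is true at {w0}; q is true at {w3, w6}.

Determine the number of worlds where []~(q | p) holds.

5

w0: successors {w1}; ~(q | p) there: w1:T. ✓
w1: successors {w2}; ~(q | p) there: w2:T. ✓
w2: successors {w3}; ~(q | p) there: w3:F. ✗
w3: successors {w4}; ~(q | p) there: w4:T. ✓
w4: successors {w5}; ~(q | p) there: w5:T. ✓
w5: successors {w6}; ~(q | p) there: w6:F. ✗
w6: no successors, so []~(q | p) holds vacuously. ✓
Satisfying worlds: {w0, w1, w3, w4, w6}.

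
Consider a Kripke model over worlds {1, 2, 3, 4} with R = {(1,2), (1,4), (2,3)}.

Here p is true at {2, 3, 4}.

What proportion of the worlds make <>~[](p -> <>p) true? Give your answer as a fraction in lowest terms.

1/4

1: successors {2, 4}; ~[](p -> <>p) there: 2:T, 4:F. ✓
2: successors {3}; ~[](p -> <>p) there: 3:F. ✗
3: no successors, so <>~[](p -> <>p) fails. ✗
4: no successors, so <>~[](p -> <>p) fails. ✗
That's 1 of 4 worlds, so 1/4.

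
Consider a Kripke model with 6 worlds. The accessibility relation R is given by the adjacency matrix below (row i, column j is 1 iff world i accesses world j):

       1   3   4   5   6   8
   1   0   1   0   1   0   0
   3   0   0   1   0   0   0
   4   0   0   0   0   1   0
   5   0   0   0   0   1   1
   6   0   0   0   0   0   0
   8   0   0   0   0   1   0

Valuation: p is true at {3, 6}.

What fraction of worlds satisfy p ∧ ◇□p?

1: p is F, ◇□p is F. ✗
3: p is T, ◇□p is T. ✓
4: p is F, ◇□p is T. ✗
5: p is F, ◇□p is T. ✗
6: p is T, ◇□p is F. ✗
8: p is F, ◇□p is T. ✗
That's 1 of 6 worlds, so 1/6.

1/6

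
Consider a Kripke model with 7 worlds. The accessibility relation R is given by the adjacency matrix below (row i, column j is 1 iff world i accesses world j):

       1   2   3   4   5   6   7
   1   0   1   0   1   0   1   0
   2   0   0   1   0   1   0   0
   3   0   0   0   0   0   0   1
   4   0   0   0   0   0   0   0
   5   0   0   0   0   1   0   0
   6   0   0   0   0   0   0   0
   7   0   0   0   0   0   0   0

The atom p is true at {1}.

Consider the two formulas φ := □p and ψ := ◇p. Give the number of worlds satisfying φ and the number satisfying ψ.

For □p:
1: successors {2, 4, 6}; p there: 2:F, 4:F, 6:F. ✗
2: successors {3, 5}; p there: 3:F, 5:F. ✗
3: successors {7}; p there: 7:F. ✗
4: no successors, so □p holds vacuously. ✓
5: successors {5}; p there: 5:F. ✗
6: no successors, so □p holds vacuously. ✓
7: no successors, so □p holds vacuously. ✓
— 3 worlds.
For ◇p:
1: successors {2, 4, 6}; p there: 2:F, 4:F, 6:F. ✗
2: successors {3, 5}; p there: 3:F, 5:F. ✗
3: successors {7}; p there: 7:F. ✗
4: no successors, so ◇p fails. ✗
5: successors {5}; p there: 5:F. ✗
6: no successors, so ◇p fails. ✗
7: no successors, so ◇p fails. ✗
— 0 worlds.

3 and 0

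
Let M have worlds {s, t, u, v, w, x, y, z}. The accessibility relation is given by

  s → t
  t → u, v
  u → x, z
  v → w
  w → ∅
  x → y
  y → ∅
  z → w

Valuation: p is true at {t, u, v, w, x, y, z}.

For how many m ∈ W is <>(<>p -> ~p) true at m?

s: successors {t}; <>p -> ~p there: t:F. ✗
t: successors {u, v}; <>p -> ~p there: u:F, v:F. ✗
u: successors {x, z}; <>p -> ~p there: x:F, z:F. ✗
v: successors {w}; <>p -> ~p there: w:T. ✓
w: no successors, so <>(<>p -> ~p) fails. ✗
x: successors {y}; <>p -> ~p there: y:T. ✓
y: no successors, so <>(<>p -> ~p) fails. ✗
z: successors {w}; <>p -> ~p there: w:T. ✓
Satisfying worlds: {v, x, z}.

3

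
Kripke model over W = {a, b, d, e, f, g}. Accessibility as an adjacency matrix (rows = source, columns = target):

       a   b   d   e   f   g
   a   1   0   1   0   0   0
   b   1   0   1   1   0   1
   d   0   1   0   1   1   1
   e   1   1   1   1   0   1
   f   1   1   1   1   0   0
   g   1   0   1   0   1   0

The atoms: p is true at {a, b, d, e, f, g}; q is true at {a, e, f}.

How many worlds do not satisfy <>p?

0

a: successors {a, d}; p there: a:T, d:T. ✓
b: successors {a, d, e, g}; p there: a:T, d:T, e:T, g:T. ✓
d: successors {b, e, f, g}; p there: b:T, e:T, f:T, g:T. ✓
e: successors {a, b, d, e, g}; p there: a:T, b:T, d:T, e:T, g:T. ✓
f: successors {a, b, d, e}; p there: a:T, b:T, d:T, e:T. ✓
g: successors {a, d, f}; p there: a:T, d:T, f:T. ✓
Satisfying worlds: {a, b, d, e, f, g}.
So <>p fails at the other 0 worlds.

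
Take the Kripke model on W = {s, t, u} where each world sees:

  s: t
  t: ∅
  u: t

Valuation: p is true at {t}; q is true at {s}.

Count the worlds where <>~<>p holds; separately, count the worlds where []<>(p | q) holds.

For <>~<>p:
s: successors {t}; ~<>p there: t:T. ✓
t: no successors, so <>~<>p fails. ✗
u: successors {t}; ~<>p there: t:T. ✓
— 2 worlds.
For []<>(p | q):
s: successors {t}; <>(p | q) there: t:F. ✗
t: no successors, so []<>(p | q) holds vacuously. ✓
u: successors {t}; <>(p | q) there: t:F. ✗
— 1 world.

2 and 1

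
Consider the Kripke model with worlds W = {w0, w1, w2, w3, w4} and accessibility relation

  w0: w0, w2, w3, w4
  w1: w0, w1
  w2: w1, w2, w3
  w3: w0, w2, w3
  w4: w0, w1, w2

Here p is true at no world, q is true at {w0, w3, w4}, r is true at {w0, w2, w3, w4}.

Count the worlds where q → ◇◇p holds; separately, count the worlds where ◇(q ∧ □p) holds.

2 and 0

For q → ◇◇p:
w0: q is T, ◇◇p is F. ✗
w1: q is F, ◇◇p is F. ✓
w2: q is F, ◇◇p is F. ✓
w3: q is T, ◇◇p is F. ✗
w4: q is T, ◇◇p is F. ✗
— 2 worlds.
For ◇(q ∧ □p):
w0: successors {w0, w2, w3, w4}; q ∧ □p there: w0:F, w2:F, w3:F, w4:F. ✗
w1: successors {w0, w1}; q ∧ □p there: w0:F, w1:F. ✗
w2: successors {w1, w2, w3}; q ∧ □p there: w1:F, w2:F, w3:F. ✗
w3: successors {w0, w2, w3}; q ∧ □p there: w0:F, w2:F, w3:F. ✗
w4: successors {w0, w1, w2}; q ∧ □p there: w0:F, w1:F, w2:F. ✗
— 0 worlds.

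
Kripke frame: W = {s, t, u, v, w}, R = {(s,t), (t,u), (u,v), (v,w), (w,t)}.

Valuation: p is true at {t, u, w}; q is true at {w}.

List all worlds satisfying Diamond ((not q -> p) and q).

{v}

s: successors {t}; (not q -> p) and q there: t:F. ✗
t: successors {u}; (not q -> p) and q there: u:F. ✗
u: successors {v}; (not q -> p) and q there: v:F. ✗
v: successors {w}; (not q -> p) and q there: w:T. ✓
w: successors {t}; (not q -> p) and q there: t:F. ✗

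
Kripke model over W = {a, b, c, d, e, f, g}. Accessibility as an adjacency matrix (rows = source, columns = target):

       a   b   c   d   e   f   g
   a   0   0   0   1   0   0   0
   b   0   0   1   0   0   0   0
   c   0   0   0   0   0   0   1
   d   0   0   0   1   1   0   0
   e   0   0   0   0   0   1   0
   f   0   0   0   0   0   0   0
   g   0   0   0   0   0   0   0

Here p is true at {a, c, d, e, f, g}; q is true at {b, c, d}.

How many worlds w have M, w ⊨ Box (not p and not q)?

a: successors {d}; not p and not q there: d:F. ✗
b: successors {c}; not p and not q there: c:F. ✗
c: successors {g}; not p and not q there: g:F. ✗
d: successors {d, e}; not p and not q there: d:F, e:F. ✗
e: successors {f}; not p and not q there: f:F. ✗
f: no successors, so Box (not p and not q) holds vacuously. ✓
g: no successors, so Box (not p and not q) holds vacuously. ✓
Satisfying worlds: {f, g}.

2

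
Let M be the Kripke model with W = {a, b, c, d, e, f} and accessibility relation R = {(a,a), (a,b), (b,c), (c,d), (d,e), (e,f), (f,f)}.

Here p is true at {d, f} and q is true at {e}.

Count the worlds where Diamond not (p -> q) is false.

a: successors {a, b}; not (p -> q) there: a:F, b:F. ✗
b: successors {c}; not (p -> q) there: c:F. ✗
c: successors {d}; not (p -> q) there: d:T. ✓
d: successors {e}; not (p -> q) there: e:F. ✗
e: successors {f}; not (p -> q) there: f:T. ✓
f: successors {f}; not (p -> q) there: f:T. ✓
Satisfying worlds: {c, e, f}.
So Diamond not (p -> q) fails at the other 3 worlds.

3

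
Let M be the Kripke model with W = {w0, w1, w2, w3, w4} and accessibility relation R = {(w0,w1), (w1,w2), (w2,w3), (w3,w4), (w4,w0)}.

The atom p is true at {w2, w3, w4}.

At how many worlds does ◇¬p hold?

2

w0: successors {w1}; ¬p there: w1:T. ✓
w1: successors {w2}; ¬p there: w2:F. ✗
w2: successors {w3}; ¬p there: w3:F. ✗
w3: successors {w4}; ¬p there: w4:F. ✗
w4: successors {w0}; ¬p there: w0:T. ✓
Satisfying worlds: {w0, w4}.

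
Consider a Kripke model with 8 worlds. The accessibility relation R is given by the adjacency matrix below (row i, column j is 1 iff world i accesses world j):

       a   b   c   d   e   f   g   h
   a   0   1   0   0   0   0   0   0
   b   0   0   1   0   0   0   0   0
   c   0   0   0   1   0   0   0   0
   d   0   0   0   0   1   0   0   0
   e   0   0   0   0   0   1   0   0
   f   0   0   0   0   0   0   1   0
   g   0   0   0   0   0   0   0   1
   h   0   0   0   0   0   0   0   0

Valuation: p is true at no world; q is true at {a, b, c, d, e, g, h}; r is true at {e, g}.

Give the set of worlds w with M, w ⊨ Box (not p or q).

a: successors {b}; not p or q there: b:T. ✓
b: successors {c}; not p or q there: c:T. ✓
c: successors {d}; not p or q there: d:T. ✓
d: successors {e}; not p or q there: e:T. ✓
e: successors {f}; not p or q there: f:T. ✓
f: successors {g}; not p or q there: g:T. ✓
g: successors {h}; not p or q there: h:T. ✓
h: no successors, so Box (not p or q) holds vacuously. ✓

{a, b, c, d, e, f, g, h}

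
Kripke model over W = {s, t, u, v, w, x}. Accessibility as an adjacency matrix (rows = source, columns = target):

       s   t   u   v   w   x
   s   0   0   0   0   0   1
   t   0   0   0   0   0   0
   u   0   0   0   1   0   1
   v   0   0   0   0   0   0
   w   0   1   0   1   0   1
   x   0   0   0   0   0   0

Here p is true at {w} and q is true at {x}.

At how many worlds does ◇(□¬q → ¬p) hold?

3

s: successors {x}; □¬q → ¬p there: x:T. ✓
t: no successors, so ◇(□¬q → ¬p) fails. ✗
u: successors {v, x}; □¬q → ¬p there: v:T, x:T. ✓
v: no successors, so ◇(□¬q → ¬p) fails. ✗
w: successors {t, v, x}; □¬q → ¬p there: t:T, v:T, x:T. ✓
x: no successors, so ◇(□¬q → ¬p) fails. ✗
Satisfying worlds: {s, u, w}.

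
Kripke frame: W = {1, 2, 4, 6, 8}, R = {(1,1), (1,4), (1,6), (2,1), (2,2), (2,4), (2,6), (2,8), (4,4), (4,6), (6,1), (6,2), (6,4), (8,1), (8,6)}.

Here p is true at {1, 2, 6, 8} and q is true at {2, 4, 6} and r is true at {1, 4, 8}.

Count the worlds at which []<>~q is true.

1: successors {1, 4, 6}; <>~q there: 1:T, 4:F, 6:T. ✗
2: successors {1, 2, 4, 6, 8}; <>~q there: 1:T, 2:T, 4:F, 6:T, 8:T. ✗
4: successors {4, 6}; <>~q there: 4:F, 6:T. ✗
6: successors {1, 2, 4}; <>~q there: 1:T, 2:T, 4:F. ✗
8: successors {1, 6}; <>~q there: 1:T, 6:T. ✓
Satisfying worlds: {8}.

1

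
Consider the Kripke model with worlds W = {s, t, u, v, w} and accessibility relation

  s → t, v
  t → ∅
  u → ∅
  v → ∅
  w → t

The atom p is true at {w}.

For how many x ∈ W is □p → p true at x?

2

s: □p is F, p is F. ✓
t: □p is T, p is F. ✗
u: □p is T, p is F. ✗
v: □p is T, p is F. ✗
w: □p is F, p is T. ✓
Satisfying worlds: {s, w}.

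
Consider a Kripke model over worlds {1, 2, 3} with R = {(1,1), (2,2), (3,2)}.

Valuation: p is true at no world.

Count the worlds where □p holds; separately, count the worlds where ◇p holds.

0 and 0

For □p:
1: successors {1}; p there: 1:F. ✗
2: successors {2}; p there: 2:F. ✗
3: successors {2}; p there: 2:F. ✗
— 0 worlds.
For ◇p:
1: successors {1}; p there: 1:F. ✗
2: successors {2}; p there: 2:F. ✗
3: successors {2}; p there: 2:F. ✗
— 0 worlds.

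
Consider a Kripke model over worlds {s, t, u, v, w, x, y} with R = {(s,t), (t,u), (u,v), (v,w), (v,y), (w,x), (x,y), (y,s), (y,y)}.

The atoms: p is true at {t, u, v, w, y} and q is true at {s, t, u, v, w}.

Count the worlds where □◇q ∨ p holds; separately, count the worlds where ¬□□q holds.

For □◇q ∨ p:
s: □◇q is T, p is F. ✓
t: □◇q is T, p is T. ✓
u: □◇q is T, p is T. ✓
v: □◇q is F, p is T. ✓
w: □◇q is F, p is T. ✓
x: □◇q is T, p is F. ✓
y: □◇q is T, p is T. ✓
— 7 worlds.
For ¬□□q:
s: □□q is T. ✗
t: □□q is T. ✗
u: □□q is F. ✓
v: □□q is F. ✓
w: □□q is F. ✓
x: □□q is F. ✓
y: □□q is F. ✓
— 5 worlds.

7 and 5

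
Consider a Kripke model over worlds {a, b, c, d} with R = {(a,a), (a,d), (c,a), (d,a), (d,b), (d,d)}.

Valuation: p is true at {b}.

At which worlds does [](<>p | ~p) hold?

a: successors {a, d}; <>p | ~p there: a:T, d:T. ✓
b: no successors, so [](<>p | ~p) holds vacuously. ✓
c: successors {a}; <>p | ~p there: a:T. ✓
d: successors {a, b, d}; <>p | ~p there: a:T, b:F, d:T. ✗

{a, b, c}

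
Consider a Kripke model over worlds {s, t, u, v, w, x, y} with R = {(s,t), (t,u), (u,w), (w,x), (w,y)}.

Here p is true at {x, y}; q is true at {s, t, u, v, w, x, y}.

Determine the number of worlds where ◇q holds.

s: successors {t}; q there: t:T. ✓
t: successors {u}; q there: u:T. ✓
u: successors {w}; q there: w:T. ✓
v: no successors, so ◇q fails. ✗
w: successors {x, y}; q there: x:T, y:T. ✓
x: no successors, so ◇q fails. ✗
y: no successors, so ◇q fails. ✗
Satisfying worlds: {s, t, u, w}.

4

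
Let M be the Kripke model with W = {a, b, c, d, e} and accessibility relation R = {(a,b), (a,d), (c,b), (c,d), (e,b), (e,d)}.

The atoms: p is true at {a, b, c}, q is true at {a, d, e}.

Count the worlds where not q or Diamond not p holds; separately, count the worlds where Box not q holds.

4 and 2

For not q or Diamond not p:
a: not q is F, Diamond not p is T. ✓
b: not q is T, Diamond not p is F. ✓
c: not q is T, Diamond not p is T. ✓
d: not q is F, Diamond not p is F. ✗
e: not q is F, Diamond not p is T. ✓
— 4 worlds.
For Box not q:
a: successors {b, d}; not q there: b:T, d:F. ✗
b: no successors, so Box not q holds vacuously. ✓
c: successors {b, d}; not q there: b:T, d:F. ✗
d: no successors, so Box not q holds vacuously. ✓
e: successors {b, d}; not q there: b:T, d:F. ✗
— 2 worlds.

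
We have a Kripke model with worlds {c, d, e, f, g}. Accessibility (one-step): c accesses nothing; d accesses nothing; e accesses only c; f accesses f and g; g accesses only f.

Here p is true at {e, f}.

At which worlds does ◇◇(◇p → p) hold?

{f, g}

c: no successors, so ◇◇(◇p → p) fails. ✗
d: no successors, so ◇◇(◇p → p) fails. ✗
e: successors {c}; ◇(◇p → p) there: c:F. ✗
f: successors {f, g}; ◇(◇p → p) there: f:T, g:T. ✓
g: successors {f}; ◇(◇p → p) there: f:T. ✓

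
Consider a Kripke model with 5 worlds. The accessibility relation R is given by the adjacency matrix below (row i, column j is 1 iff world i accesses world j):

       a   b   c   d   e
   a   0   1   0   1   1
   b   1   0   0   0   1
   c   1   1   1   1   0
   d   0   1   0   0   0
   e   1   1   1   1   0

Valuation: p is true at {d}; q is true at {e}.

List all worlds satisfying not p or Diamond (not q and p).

a: not p is T, Diamond (not q and p) is T. ✓
b: not p is T, Diamond (not q and p) is F. ✓
c: not p is T, Diamond (not q and p) is T. ✓
d: not p is F, Diamond (not q and p) is F. ✗
e: not p is T, Diamond (not q and p) is T. ✓

{a, b, c, e}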